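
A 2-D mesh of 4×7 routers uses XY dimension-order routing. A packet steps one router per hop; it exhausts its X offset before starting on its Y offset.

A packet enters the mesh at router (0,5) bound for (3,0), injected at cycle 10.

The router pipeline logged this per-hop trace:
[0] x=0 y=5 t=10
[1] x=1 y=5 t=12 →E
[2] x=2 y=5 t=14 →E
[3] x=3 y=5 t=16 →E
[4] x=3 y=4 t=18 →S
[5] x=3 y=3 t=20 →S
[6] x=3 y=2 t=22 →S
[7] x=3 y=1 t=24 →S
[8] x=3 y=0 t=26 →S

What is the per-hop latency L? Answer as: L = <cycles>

L = 2

cyc[1] − cyc[0] = 12 − 10 = 2.
Each hop adds L, hence L = 2.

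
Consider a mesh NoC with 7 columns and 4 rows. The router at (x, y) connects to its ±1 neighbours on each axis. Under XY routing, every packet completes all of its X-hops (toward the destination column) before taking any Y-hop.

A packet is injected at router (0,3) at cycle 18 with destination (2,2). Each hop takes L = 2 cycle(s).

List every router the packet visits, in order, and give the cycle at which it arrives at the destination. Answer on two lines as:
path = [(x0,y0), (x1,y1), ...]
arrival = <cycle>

t=18: at (0,3)
t=20: at (1,3) after E
t=22: at (2,3) after E
t=24: at (2,2) after S

path = [(0,3), (1,3), (2,3), (2,2)]
arrival = 24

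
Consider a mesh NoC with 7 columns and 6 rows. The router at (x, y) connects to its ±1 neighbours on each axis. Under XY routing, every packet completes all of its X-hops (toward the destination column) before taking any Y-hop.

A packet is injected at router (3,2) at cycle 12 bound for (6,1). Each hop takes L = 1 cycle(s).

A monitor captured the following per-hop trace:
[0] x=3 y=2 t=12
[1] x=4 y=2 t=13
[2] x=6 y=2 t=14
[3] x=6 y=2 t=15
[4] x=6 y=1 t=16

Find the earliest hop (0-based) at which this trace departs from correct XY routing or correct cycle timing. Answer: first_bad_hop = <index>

first_bad_hop = 2

hop 1: step (+1,+0), +1 cyc — ok
hop 2: step (+2,+0), +1 cyc — BAD: non-unit step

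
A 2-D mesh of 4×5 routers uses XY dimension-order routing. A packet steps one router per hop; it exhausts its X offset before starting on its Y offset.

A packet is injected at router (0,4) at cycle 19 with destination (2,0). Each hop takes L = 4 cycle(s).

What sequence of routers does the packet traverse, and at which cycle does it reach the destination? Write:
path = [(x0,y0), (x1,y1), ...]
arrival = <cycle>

[0] x=0 y=4 t=19
[1] x=1 y=4 t=23 →E
[2] x=2 y=4 t=27 →E
[3] x=2 y=3 t=31 →S
[4] x=2 y=2 t=35 →S
[5] x=2 y=1 t=39 →S
[6] x=2 y=0 t=43 →S

path = [(0,4), (1,4), (2,4), (2,3), (2,2), (2,1), (2,0)]
arrival = 43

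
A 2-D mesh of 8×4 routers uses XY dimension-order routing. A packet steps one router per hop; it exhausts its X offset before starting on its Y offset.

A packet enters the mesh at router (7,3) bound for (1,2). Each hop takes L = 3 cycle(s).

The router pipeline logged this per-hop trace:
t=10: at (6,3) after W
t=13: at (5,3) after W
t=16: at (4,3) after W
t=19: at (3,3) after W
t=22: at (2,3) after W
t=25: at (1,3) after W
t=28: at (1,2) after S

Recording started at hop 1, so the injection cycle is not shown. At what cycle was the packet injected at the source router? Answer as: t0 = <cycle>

t0 = 7

At hop 1 the cycle is 10; in general cyc_k = t0 + kL.
Subtract one hop: t0 = 10 − 3 = 7.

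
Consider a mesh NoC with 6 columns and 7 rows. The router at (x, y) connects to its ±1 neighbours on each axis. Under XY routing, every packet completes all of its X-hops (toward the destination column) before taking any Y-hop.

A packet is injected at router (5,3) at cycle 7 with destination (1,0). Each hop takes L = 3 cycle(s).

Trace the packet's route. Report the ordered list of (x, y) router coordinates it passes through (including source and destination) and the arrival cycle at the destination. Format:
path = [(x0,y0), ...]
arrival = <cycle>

t=7: at (5,3)
t=10: at (4,3) after W
t=13: at (3,3) after W
t=16: at (2,3) after W
t=19: at (1,3) after W
t=22: at (1,2) after S
t=25: at (1,1) after S
t=28: at (1,0) after S

path = [(5,3), (4,3), (3,3), (2,3), (1,3), (1,2), (1,1), (1,0)]
arrival = 28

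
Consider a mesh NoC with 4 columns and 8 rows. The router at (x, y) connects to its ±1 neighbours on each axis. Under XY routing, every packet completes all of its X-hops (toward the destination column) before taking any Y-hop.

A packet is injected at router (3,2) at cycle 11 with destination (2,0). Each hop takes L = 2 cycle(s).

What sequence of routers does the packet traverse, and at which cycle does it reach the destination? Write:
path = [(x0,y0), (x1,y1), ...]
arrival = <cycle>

path = [(3,2), (2,2), (2,1), (2,0)]
arrival = 17

hop 0: (3,2) @ cyc 11
hop 1: (2,2) @ cyc 13  [W]
hop 2: (2,1) @ cyc 15  [S]
hop 3: (2,0) @ cyc 17  [S]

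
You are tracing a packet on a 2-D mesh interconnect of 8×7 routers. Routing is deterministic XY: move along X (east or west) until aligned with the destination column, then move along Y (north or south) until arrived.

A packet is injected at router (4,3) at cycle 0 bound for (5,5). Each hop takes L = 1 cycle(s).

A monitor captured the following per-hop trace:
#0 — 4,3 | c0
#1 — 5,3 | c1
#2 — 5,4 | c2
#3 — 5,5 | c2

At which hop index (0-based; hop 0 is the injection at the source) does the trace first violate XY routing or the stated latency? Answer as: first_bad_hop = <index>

first_bad_hop = 3

check 1→ d=(1,0) cyc+1: ok
check 2→ d=(0,1) cyc+1: ok
check 3→ d=(0,1) cyc+0: BAD: Δcyc=0≠L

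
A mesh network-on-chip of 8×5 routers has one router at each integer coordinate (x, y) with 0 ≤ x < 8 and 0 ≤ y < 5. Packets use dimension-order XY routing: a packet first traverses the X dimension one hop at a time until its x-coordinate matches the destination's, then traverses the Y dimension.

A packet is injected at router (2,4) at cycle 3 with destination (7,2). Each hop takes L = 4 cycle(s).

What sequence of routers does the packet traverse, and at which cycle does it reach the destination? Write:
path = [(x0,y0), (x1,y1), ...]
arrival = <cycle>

path = [(2,4), (3,4), (4,4), (5,4), (6,4), (7,4), (7,3), (7,2)]
arrival = 31

hop 0: (2,4) @ cyc 3
hop 1: (3,4) @ cyc 7  [E]
hop 2: (4,4) @ cyc 11  [E]
hop 3: (5,4) @ cyc 15  [E]
hop 4: (6,4) @ cyc 19  [E]
hop 5: (7,4) @ cyc 23  [E]
hop 6: (7,3) @ cyc 27  [S]
hop 7: (7,2) @ cyc 31  [S]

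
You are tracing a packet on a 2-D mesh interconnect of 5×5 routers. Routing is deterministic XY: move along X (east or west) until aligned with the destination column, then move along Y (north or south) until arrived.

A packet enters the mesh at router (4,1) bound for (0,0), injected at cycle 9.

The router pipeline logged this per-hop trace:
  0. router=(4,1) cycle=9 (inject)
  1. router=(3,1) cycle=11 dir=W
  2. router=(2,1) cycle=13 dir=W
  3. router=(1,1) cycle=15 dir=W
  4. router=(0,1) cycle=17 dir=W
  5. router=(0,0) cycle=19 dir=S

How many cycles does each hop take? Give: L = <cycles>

Between hops 0 and 1 the cycle counter advances 11 − 9 = 2.
One hop costs L cycles, so L = 2.

L = 2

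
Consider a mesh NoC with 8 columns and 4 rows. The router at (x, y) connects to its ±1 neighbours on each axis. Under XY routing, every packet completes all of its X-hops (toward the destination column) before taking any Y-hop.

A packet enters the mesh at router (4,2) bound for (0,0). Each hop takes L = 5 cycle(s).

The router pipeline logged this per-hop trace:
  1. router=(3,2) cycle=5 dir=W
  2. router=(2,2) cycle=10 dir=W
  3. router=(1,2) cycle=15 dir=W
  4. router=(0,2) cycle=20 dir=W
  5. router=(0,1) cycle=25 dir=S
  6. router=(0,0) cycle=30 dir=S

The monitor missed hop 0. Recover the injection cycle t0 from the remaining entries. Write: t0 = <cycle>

t0 = 0

Hop 1 reached at cycle 5; hop k is at t0 + k·L.
Subtract one hop: t0 = 5 − 5 = 0.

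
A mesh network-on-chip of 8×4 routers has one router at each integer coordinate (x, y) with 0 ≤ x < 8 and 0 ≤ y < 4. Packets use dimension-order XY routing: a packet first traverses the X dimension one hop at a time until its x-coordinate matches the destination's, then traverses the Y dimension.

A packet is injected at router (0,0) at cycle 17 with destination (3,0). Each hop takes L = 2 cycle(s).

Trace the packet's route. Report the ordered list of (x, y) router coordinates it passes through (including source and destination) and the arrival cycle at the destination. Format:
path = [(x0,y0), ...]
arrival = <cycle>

path = [(0,0), (1,0), (2,0), (3,0)]
arrival = 23

  0. router=(0,0) cycle=17 (inject)
  1. router=(1,0) cycle=19 dir=E
  2. router=(2,0) cycle=21 dir=E
  3. router=(3,0) cycle=23 dir=E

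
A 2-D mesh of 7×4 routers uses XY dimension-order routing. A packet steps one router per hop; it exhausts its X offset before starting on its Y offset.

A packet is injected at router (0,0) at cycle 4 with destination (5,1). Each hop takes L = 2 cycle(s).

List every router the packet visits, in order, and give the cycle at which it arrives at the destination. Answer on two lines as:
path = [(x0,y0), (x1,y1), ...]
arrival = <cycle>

path = [(0,0), (1,0), (2,0), (3,0), (4,0), (5,0), (5,1)]
arrival = 16

  0. router=(0,0) cycle=4 (inject)
  1. router=(1,0) cycle=6 dir=E
  2. router=(2,0) cycle=8 dir=E
  3. router=(3,0) cycle=10 dir=E
  4. router=(4,0) cycle=12 dir=E
  5. router=(5,0) cycle=14 dir=E
  6. router=(5,1) cycle=16 dir=N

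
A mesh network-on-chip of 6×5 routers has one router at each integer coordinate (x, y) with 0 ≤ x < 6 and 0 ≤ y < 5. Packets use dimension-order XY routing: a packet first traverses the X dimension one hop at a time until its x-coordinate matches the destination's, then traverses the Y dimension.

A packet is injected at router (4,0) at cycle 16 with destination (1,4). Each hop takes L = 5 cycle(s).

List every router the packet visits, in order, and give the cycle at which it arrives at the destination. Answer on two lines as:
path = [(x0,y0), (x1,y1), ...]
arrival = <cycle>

#0 — 4,0 | c16
#1 — 3,0 | c21 | W
#2 — 2,0 | c26 | W
#3 — 1,0 | c31 | W
#4 — 1,1 | c36 | N
#5 — 1,2 | c41 | N
#6 — 1,3 | c46 | N
#7 — 1,4 | c51 | N

path = [(4,0), (3,0), (2,0), (1,0), (1,1), (1,2), (1,3), (1,4)]
arrival = 51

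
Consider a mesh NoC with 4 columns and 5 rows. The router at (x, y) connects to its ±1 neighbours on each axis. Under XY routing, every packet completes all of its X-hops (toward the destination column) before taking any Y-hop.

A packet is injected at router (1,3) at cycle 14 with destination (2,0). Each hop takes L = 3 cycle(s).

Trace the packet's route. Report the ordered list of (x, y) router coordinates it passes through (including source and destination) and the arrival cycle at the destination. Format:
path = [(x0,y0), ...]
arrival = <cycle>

path = [(1,3), (2,3), (2,2), (2,1), (2,0)]
arrival = 26

  0. router=(1,3) cycle=14 (inject)
  1. router=(2,3) cycle=17 dir=E
  2. router=(2,2) cycle=20 dir=S
  3. router=(2,1) cycle=23 dir=S
  4. router=(2,0) cycle=26 dir=S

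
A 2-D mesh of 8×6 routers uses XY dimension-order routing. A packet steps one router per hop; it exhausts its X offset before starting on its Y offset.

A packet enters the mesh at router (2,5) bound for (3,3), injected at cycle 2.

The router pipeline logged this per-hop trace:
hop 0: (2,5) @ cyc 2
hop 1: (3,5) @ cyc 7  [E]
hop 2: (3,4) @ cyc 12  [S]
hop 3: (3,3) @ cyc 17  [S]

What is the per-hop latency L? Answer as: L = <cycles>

L = 5

Between hops 0 and 1 the cycle counter advances 7 − 2 = 5.
One hop costs L cycles, so L = 5.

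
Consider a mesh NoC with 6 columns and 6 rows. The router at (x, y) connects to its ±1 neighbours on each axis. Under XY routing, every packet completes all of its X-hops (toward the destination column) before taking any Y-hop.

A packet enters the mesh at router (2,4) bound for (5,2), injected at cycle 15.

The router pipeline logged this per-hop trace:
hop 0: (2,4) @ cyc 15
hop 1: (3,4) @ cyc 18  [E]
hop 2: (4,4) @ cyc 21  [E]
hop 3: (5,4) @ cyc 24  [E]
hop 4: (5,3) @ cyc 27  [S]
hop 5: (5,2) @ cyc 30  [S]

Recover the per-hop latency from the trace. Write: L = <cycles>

Δcyc across hop 0→1: 18 − 15 = 3.
That increment is L by definition: L = 3.

L = 3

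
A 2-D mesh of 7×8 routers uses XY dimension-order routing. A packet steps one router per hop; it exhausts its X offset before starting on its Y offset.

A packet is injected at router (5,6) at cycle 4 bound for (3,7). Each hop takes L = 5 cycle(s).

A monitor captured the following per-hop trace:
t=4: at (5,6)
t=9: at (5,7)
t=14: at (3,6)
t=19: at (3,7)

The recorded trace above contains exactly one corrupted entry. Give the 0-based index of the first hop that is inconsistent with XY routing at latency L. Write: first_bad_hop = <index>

first_bad_hop = 1

[1] (+0,+1) / 5c ⇒ BAD: Y-move but x=5≠3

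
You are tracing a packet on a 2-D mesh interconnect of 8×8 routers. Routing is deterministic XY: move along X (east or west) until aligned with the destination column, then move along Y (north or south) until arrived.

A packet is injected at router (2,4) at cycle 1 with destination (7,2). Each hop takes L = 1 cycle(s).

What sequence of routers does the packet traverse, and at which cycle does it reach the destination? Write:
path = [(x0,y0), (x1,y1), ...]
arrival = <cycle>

path = [(2,4), (3,4), (4,4), (5,4), (6,4), (7,4), (7,3), (7,2)]
arrival = 8

src (2,4)  cyc=1
E→(3,4)  cyc=2
E→(4,4)  cyc=3
E→(5,4)  cyc=4
E→(6,4)  cyc=5
E→(7,4)  cyc=6
S→(7,3)  cyc=7
S→(7,2)  cyc=8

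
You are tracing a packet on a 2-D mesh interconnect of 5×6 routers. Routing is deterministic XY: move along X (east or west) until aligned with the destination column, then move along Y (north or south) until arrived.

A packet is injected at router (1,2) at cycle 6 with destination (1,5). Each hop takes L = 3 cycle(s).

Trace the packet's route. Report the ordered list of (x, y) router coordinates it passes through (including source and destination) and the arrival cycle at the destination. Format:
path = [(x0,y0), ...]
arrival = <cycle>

t=6: at (1,2)
t=9: at (1,3) after N
t=12: at (1,4) after N
t=15: at (1,5) after N

path = [(1,2), (1,3), (1,4), (1,5)]
arrival = 15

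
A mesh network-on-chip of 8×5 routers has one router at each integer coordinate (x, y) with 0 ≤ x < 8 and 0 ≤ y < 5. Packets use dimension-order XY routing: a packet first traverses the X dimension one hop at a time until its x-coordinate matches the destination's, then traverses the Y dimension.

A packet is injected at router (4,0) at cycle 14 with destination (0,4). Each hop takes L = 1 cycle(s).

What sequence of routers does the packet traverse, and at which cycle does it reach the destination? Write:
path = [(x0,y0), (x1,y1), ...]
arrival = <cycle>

path = [(4,0), (3,0), (2,0), (1,0), (0,0), (0,1), (0,2), (0,3), (0,4)]
arrival = 22

hop 0: (4,0) @ cyc 14
hop 1: (3,0) @ cyc 15  [W]
hop 2: (2,0) @ cyc 16  [W]
hop 3: (1,0) @ cyc 17  [W]
hop 4: (0,0) @ cyc 18  [W]
hop 5: (0,1) @ cyc 19  [N]
hop 6: (0,2) @ cyc 20  [N]
hop 7: (0,3) @ cyc 21  [N]
hop 8: (0,4) @ cyc 22  [N]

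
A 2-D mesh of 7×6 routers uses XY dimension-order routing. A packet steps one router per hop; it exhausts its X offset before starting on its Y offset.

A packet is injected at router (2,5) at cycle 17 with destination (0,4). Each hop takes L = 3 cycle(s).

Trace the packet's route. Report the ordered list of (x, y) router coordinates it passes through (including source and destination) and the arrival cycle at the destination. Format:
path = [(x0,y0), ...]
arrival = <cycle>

[0] x=2 y=5 t=17
[1] x=1 y=5 t=20 →W
[2] x=0 y=5 t=23 →W
[3] x=0 y=4 t=26 →S

path = [(2,5), (1,5), (0,5), (0,4)]
arrival = 26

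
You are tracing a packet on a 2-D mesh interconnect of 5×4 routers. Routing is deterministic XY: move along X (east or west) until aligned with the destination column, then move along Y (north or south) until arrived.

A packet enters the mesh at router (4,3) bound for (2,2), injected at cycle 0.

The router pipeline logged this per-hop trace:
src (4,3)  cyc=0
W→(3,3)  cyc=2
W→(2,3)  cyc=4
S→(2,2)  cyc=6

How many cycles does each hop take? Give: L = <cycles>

L = 2

cyc[1] − cyc[0] = 2 − 0 = 2.
Each hop adds L, hence L = 2.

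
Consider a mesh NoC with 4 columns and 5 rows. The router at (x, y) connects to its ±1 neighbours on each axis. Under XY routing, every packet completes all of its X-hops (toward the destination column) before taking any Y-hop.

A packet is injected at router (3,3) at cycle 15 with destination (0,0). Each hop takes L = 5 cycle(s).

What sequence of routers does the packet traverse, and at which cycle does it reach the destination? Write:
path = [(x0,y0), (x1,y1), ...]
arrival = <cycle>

[0] x=3 y=3 t=15
[1] x=2 y=3 t=20 →W
[2] x=1 y=3 t=25 →W
[3] x=0 y=3 t=30 →W
[4] x=0 y=2 t=35 →S
[5] x=0 y=1 t=40 →S
[6] x=0 y=0 t=45 →S

path = [(3,3), (2,3), (1,3), (0,3), (0,2), (0,1), (0,0)]
arrival = 45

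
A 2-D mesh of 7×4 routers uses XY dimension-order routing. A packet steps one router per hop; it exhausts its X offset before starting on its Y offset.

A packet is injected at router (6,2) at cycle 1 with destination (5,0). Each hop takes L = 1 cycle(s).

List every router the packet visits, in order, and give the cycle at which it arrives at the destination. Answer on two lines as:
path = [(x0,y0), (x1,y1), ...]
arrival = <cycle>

hop 0: (6,2) @ cyc 1
hop 1: (5,2) @ cyc 2  [W]
hop 2: (5,1) @ cyc 3  [S]
hop 3: (5,0) @ cyc 4  [S]

path = [(6,2), (5,2), (5,1), (5,0)]
arrival = 4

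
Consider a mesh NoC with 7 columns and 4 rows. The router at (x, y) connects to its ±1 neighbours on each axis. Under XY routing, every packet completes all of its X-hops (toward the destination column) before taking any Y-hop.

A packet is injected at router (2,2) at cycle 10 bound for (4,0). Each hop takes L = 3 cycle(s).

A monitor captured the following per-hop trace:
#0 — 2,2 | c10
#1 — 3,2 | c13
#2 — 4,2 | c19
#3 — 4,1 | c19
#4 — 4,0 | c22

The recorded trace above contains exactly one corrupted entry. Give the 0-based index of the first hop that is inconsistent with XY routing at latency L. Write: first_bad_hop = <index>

first_bad_hop = 2

check 1→ d=(1,0) cyc+3: ok
check 2→ d=(1,0) cyc+6: BAD: Δcyc=6≠L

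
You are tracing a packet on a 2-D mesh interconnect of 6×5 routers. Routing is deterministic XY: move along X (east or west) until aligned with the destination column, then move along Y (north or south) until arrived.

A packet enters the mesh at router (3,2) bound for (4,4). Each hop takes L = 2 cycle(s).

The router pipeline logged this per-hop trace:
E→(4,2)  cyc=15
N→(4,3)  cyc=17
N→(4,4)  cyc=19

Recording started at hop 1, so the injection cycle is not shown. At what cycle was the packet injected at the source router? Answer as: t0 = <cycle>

The first recorded entry is hop 1 at cycle 15.
Therefore t0 = 15 − L = 13.

t0 = 13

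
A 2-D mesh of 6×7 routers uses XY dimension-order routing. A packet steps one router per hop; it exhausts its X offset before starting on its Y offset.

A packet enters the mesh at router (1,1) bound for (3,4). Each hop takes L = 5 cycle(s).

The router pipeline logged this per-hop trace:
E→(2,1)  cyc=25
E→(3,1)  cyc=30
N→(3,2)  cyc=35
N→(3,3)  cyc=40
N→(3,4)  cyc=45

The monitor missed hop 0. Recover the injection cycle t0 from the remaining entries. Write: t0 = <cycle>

The first recorded entry is hop 1 at cycle 25.
t0 = cyc[1] − L = 25 − 5 = 20.

t0 = 20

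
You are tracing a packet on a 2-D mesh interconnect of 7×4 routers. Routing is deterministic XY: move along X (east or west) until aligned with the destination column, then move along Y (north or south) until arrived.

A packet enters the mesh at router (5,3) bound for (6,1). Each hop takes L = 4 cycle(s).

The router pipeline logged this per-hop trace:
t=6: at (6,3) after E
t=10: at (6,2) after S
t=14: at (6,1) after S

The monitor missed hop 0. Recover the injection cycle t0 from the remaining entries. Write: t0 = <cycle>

t0 = 2

At hop 1 the cycle is 6; in general cyc_k = t0 + kL.
t0 = cyc[1] − L = 6 − 4 = 2.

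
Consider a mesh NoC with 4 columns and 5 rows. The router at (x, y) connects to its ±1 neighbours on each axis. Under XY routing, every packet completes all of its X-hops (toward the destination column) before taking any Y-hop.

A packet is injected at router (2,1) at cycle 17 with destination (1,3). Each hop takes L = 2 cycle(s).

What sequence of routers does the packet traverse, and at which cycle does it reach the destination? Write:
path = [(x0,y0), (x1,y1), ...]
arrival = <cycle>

path = [(2,1), (1,1), (1,2), (1,3)]
arrival = 23

[0] x=2 y=1 t=17
[1] x=1 y=1 t=19 →W
[2] x=1 y=2 t=21 →N
[3] x=1 y=3 t=23 →N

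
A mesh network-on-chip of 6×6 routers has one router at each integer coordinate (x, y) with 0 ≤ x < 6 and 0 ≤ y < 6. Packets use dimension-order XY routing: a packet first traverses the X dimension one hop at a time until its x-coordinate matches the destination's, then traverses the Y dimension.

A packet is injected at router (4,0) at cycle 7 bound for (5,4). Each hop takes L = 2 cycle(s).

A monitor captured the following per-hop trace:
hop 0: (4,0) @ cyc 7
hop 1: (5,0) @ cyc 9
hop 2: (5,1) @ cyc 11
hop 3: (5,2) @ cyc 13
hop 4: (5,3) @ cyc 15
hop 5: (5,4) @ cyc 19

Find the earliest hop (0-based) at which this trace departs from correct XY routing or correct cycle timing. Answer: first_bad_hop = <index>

check 1→ d=(1,0) cyc+2: ok
check 2→ d=(0,1) cyc+2: ok
check 3→ d=(0,1) cyc+2: ok
check 4→ d=(0,1) cyc+2: ok
check 5→ d=(0,1) cyc+4: BAD: Δcyc=4≠L

first_bad_hop = 5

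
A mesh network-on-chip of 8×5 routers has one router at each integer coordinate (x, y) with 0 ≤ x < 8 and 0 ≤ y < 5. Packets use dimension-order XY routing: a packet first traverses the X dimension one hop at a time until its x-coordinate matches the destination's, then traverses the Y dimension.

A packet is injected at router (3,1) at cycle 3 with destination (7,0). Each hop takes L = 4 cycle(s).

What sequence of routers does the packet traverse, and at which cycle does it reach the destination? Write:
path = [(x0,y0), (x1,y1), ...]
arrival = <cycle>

hop 0: (3,1) @ cyc 3
hop 1: (4,1) @ cyc 7  [E]
hop 2: (5,1) @ cyc 11  [E]
hop 3: (6,1) @ cyc 15  [E]
hop 4: (7,1) @ cyc 19  [E]
hop 5: (7,0) @ cyc 23  [S]

path = [(3,1), (4,1), (5,1), (6,1), (7,1), (7,0)]
arrival = 23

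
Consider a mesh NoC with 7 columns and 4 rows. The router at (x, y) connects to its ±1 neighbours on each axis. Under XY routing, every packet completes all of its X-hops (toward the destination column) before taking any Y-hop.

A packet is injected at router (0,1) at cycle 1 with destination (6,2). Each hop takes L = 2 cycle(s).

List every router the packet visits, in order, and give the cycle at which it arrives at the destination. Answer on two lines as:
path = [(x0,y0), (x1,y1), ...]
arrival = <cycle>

path = [(0,1), (1,1), (2,1), (3,1), (4,1), (5,1), (6,1), (6,2)]
arrival = 15

[0] x=0 y=1 t=1
[1] x=1 y=1 t=3 →E
[2] x=2 y=1 t=5 →E
[3] x=3 y=1 t=7 →E
[4] x=4 y=1 t=9 →E
[5] x=5 y=1 t=11 →E
[6] x=6 y=1 t=13 →E
[7] x=6 y=2 t=15 →N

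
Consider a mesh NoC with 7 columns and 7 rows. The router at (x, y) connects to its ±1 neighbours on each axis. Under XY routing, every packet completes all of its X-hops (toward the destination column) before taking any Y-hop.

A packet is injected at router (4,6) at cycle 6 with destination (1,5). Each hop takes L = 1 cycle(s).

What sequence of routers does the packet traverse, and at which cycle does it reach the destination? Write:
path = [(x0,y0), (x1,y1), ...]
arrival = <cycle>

src (4,6)  cyc=6
W→(3,6)  cyc=7
W→(2,6)  cyc=8
W→(1,6)  cyc=9
S→(1,5)  cyc=10

path = [(4,6), (3,6), (2,6), (1,6), (1,5)]
arrival = 10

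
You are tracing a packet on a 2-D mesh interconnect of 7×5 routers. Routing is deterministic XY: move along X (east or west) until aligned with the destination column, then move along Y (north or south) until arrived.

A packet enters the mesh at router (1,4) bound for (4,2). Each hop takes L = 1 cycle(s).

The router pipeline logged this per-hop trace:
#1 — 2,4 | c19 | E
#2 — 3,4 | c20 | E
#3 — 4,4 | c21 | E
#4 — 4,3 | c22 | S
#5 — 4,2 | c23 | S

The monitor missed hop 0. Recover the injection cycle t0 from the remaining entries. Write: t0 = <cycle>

The first recorded entry is hop 1 at cycle 19.
So t0 = 19 − 1·1 = 18.

t0 = 18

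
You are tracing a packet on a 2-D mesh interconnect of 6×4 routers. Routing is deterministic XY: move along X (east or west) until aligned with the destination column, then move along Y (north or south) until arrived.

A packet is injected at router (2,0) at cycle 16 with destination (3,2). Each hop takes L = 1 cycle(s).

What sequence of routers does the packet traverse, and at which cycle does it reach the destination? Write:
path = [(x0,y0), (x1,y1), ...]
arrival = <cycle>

path = [(2,0), (3,0), (3,1), (3,2)]
arrival = 19

[0] x=2 y=0 t=16
[1] x=3 y=0 t=17 →E
[2] x=3 y=1 t=18 →N
[3] x=3 y=2 t=19 →N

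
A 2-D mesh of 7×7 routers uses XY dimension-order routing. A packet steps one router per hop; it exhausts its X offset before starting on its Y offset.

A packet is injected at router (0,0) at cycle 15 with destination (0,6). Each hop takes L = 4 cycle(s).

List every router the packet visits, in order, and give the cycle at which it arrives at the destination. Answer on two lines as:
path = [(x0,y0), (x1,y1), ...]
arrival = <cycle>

path = [(0,0), (0,1), (0,2), (0,3), (0,4), (0,5), (0,6)]
arrival = 39

  0. router=(0,0) cycle=15 (inject)
  1. router=(0,1) cycle=19 dir=N
  2. router=(0,2) cycle=23 dir=N
  3. router=(0,3) cycle=27 dir=N
  4. router=(0,4) cycle=31 dir=N
  5. router=(0,5) cycle=35 dir=N
  6. router=(0,6) cycle=39 dir=N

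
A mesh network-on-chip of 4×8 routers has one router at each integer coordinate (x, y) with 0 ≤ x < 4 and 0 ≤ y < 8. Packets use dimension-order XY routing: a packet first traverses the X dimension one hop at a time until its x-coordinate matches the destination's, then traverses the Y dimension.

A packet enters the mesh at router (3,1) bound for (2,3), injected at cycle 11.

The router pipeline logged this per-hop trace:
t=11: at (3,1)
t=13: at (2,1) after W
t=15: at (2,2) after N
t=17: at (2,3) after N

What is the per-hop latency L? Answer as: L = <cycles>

L = 2

From hop 0 (11) to hop 1 (13): +2 cycles.
Each hop adds L, hence L = 2.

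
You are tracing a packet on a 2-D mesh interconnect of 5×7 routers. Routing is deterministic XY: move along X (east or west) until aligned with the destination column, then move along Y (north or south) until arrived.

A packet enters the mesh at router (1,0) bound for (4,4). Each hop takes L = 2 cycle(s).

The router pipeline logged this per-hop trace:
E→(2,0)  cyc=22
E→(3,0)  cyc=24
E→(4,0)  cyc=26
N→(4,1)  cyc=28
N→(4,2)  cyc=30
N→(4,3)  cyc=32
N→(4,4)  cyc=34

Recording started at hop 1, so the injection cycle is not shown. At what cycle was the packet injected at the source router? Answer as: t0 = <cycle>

t0 = 20

At hop 1 the cycle is 22; in general cyc_k = t0 + kL.
t0 = cyc[1] − L = 22 − 2 = 20.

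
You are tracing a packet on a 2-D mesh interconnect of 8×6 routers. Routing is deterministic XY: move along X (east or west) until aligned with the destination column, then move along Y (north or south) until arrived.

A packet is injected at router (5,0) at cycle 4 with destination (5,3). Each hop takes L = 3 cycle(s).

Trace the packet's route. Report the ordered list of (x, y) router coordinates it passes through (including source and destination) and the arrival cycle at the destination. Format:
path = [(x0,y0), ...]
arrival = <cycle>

  0. router=(5,0) cycle=4 (inject)
  1. router=(5,1) cycle=7 dir=N
  2. router=(5,2) cycle=10 dir=N
  3. router=(5,3) cycle=13 dir=N

path = [(5,0), (5,1), (5,2), (5,3)]
arrival = 13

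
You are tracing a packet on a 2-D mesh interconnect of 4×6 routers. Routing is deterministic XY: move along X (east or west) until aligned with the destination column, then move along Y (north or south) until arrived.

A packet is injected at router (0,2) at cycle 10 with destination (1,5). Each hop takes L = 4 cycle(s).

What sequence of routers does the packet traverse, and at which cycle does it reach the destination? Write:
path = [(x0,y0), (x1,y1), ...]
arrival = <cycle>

path = [(0,2), (1,2), (1,3), (1,4), (1,5)]
arrival = 26

t=10: at (0,2)
t=14: at (1,2) after E
t=18: at (1,3) after N
t=22: at (1,4) after N
t=26: at (1,5) after N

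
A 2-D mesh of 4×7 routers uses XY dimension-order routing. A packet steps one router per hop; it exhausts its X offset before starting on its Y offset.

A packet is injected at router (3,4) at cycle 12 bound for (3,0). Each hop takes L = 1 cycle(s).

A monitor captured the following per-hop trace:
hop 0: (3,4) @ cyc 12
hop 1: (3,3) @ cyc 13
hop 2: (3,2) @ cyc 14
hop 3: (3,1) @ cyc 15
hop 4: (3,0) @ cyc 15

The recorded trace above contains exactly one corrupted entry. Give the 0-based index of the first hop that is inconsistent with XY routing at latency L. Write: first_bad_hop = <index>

  1: Δx=+0 Δy=-1 Δt=1 [ok]
  2: Δx=+0 Δy=-1 Δt=1 [ok]
  3: Δx=+0 Δy=-1 Δt=1 [ok]
  4: Δx=+0 Δy=-1 Δt=0 [BAD: Δcyc=0≠L]

first_bad_hop = 4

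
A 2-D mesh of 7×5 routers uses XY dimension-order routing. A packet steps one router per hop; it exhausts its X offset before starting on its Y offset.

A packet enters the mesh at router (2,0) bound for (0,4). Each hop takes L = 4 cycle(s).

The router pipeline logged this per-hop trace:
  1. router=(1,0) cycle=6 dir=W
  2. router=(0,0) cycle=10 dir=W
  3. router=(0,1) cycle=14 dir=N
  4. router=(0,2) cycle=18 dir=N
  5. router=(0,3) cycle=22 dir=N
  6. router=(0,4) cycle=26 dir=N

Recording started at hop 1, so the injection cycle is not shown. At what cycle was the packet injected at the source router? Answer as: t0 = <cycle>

The first recorded entry is hop 1 at cycle 6.
So t0 = 6 − 1·4 = 2.

t0 = 2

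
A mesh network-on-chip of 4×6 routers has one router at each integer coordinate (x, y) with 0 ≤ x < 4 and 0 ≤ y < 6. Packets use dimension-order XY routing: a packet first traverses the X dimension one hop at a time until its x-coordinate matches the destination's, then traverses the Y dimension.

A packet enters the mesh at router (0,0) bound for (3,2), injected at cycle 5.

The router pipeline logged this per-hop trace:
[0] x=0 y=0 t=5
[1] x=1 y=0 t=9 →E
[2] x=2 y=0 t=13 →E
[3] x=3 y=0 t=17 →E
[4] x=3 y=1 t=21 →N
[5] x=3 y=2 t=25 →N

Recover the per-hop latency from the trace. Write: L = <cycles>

From hop 0 (5) to hop 1 (9): +4 cycles.
Per-hop latency L = Δcyc = 4.

L = 4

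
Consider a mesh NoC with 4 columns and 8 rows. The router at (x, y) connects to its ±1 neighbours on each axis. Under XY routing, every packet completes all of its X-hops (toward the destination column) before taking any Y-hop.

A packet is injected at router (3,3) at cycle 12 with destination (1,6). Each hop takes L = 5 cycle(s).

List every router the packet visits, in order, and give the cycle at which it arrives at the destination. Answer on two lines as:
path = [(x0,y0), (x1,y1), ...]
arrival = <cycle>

#0 — 3,3 | c12
#1 — 2,3 | c17 | W
#2 — 1,3 | c22 | W
#3 — 1,4 | c27 | N
#4 — 1,5 | c32 | N
#5 — 1,6 | c37 | N

path = [(3,3), (2,3), (1,3), (1,4), (1,5), (1,6)]
arrival = 37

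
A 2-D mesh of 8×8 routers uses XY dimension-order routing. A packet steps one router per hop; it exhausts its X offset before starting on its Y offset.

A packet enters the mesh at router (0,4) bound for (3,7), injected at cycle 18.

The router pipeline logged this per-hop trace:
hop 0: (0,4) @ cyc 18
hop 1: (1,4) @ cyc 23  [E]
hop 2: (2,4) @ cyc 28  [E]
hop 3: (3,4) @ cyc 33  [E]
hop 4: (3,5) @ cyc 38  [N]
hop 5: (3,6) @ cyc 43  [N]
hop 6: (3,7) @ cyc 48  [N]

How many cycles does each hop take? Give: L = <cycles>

L = 5

Between hops 0 and 1 the cycle counter advances 23 − 18 = 5.
Per-hop latency L = Δcyc = 5.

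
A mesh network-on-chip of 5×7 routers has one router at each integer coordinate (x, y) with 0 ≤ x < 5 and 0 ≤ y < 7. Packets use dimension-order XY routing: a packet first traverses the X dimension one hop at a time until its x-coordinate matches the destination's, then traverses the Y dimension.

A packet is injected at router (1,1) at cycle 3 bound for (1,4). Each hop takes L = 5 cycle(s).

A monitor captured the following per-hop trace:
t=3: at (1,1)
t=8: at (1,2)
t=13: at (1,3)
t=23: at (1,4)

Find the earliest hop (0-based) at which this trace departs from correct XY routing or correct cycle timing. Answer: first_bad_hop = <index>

first_bad_hop = 3

[1] (+0,+1) / 5c ⇒ ok
[2] (+0,+1) / 5c ⇒ ok
[3] (+0,+1) / 10c ⇒ BAD: Δcyc=10≠L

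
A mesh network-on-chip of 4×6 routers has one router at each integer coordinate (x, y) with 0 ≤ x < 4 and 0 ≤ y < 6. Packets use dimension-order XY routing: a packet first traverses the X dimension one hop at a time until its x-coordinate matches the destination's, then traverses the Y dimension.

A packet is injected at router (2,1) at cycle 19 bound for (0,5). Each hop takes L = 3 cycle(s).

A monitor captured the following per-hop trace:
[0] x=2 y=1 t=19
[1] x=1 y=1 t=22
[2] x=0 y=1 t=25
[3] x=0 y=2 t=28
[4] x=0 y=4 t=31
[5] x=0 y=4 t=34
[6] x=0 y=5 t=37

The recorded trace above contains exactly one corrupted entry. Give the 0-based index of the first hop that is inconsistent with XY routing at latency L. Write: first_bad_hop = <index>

hop 1: step (-1,+0), +3 cyc — ok
hop 2: step (-1,+0), +3 cyc — ok
hop 3: step (+0,+1), +3 cyc — ok
hop 4: step (+0,+2), +3 cyc — BAD: non-unit step

first_bad_hop = 4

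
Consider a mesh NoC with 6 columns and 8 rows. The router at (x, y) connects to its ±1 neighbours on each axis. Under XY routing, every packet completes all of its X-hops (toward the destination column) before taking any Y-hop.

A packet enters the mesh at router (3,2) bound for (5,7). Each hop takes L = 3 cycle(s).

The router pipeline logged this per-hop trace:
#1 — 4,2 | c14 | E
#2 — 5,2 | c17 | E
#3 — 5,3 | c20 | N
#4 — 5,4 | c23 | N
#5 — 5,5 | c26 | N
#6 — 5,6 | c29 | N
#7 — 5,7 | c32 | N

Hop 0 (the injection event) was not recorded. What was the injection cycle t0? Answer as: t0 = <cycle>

Hop 1 reached at cycle 14; hop k is at t0 + k·L.
t0 = cyc[1] − L = 14 − 3 = 11.

t0 = 11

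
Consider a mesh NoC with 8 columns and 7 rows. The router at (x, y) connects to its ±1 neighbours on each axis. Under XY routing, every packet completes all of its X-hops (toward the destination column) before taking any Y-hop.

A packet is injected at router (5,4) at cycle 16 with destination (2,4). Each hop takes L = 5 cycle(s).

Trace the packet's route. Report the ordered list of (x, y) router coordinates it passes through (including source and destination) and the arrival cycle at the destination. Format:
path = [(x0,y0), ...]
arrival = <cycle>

#0 — 5,4 | c16
#1 — 4,4 | c21 | W
#2 — 3,4 | c26 | W
#3 — 2,4 | c31 | W

path = [(5,4), (4,4), (3,4), (2,4)]
arrival = 31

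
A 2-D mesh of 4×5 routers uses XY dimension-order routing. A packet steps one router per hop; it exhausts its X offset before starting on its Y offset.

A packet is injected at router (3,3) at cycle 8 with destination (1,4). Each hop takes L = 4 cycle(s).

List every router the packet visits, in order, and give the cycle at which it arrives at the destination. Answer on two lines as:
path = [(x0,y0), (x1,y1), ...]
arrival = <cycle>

path = [(3,3), (2,3), (1,3), (1,4)]
arrival = 20

hop 0: (3,3) @ cyc 8
hop 1: (2,3) @ cyc 12  [W]
hop 2: (1,3) @ cyc 16  [W]
hop 3: (1,4) @ cyc 20  [N]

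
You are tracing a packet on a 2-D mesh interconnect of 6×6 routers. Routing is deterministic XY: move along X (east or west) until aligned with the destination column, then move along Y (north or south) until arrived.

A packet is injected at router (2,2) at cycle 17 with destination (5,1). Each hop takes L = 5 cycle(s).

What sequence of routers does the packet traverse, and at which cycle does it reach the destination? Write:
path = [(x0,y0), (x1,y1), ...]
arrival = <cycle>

t=17: at (2,2)
t=22: at (3,2) after E
t=27: at (4,2) after E
t=32: at (5,2) after E
t=37: at (5,1) after S

path = [(2,2), (3,2), (4,2), (5,2), (5,1)]
arrival = 37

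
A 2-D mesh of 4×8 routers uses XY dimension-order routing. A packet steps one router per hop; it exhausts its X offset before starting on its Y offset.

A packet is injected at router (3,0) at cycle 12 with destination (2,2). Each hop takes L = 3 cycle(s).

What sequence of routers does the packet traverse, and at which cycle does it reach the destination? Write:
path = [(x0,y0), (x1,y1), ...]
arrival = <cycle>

path = [(3,0), (2,0), (2,1), (2,2)]
arrival = 21

src (3,0)  cyc=12
W→(2,0)  cyc=15
N→(2,1)  cyc=18
N→(2,2)  cyc=21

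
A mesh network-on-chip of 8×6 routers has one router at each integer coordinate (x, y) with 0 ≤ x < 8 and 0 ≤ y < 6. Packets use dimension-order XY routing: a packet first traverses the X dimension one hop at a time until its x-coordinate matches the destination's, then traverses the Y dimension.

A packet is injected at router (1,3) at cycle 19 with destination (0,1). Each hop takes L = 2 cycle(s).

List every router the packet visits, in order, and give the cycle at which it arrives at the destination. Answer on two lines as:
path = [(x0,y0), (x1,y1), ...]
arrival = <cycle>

src (1,3)  cyc=19
W→(0,3)  cyc=21
S→(0,2)  cyc=23
S→(0,1)  cyc=25

path = [(1,3), (0,3), (0,2), (0,1)]
arrival = 25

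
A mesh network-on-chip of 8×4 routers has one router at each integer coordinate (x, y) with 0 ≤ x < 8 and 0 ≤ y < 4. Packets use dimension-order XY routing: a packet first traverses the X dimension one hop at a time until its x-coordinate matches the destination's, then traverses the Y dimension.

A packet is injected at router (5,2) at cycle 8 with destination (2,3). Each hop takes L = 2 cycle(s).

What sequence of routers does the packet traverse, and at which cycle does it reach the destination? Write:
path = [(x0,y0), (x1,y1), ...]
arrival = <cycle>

path = [(5,2), (4,2), (3,2), (2,2), (2,3)]
arrival = 16

  0. router=(5,2) cycle=8 (inject)
  1. router=(4,2) cycle=10 dir=W
  2. router=(3,2) cycle=12 dir=W
  3. router=(2,2) cycle=14 dir=W
  4. router=(2,3) cycle=16 dir=N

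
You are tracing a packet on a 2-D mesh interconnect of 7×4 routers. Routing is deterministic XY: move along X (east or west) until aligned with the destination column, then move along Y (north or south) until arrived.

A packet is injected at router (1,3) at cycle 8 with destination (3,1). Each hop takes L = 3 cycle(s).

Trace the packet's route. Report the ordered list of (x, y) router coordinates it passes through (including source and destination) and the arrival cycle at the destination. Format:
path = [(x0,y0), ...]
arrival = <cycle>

path = [(1,3), (2,3), (3,3), (3,2), (3,1)]
arrival = 20

[0] x=1 y=3 t=8
[1] x=2 y=3 t=11 →E
[2] x=3 y=3 t=14 →E
[3] x=3 y=2 t=17 →S
[4] x=3 y=1 t=20 →S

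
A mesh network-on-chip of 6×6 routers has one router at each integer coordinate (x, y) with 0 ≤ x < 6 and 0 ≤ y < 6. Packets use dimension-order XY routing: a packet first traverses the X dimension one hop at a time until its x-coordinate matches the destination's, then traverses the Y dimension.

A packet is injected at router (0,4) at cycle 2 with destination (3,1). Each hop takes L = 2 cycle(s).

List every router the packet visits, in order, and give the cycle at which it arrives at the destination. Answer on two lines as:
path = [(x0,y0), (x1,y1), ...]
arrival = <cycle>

path = [(0,4), (1,4), (2,4), (3,4), (3,3), (3,2), (3,1)]
arrival = 14

t=2: at (0,4)
t=4: at (1,4) after E
t=6: at (2,4) after E
t=8: at (3,4) after E
t=10: at (3,3) after S
t=12: at (3,2) after S
t=14: at (3,1) after S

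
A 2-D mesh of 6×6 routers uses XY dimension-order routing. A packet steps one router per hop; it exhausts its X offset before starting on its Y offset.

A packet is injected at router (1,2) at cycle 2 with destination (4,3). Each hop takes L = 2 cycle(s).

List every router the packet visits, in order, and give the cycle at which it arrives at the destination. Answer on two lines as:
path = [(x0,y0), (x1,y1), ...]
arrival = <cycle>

#0 — 1,2 | c2
#1 — 2,2 | c4 | E
#2 — 3,2 | c6 | E
#3 — 4,2 | c8 | E
#4 — 4,3 | c10 | N

path = [(1,2), (2,2), (3,2), (4,2), (4,3)]
arrival = 10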